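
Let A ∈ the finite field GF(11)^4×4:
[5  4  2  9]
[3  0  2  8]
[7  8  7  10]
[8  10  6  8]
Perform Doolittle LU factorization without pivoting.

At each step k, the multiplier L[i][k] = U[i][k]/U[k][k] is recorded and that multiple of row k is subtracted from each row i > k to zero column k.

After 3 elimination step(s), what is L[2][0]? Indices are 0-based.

L[2][0] = 8

Step 1: pivot at (0,0) is 5.
  row1 ← row1 − (5)·row0  ⇒  L[1][0]=5, U row1=(0, 2, 3, 7)
  row2 ← row2 − (8)·row0  ⇒  L[2][0]=8, U row2=(0, 9, 2, 4)
  row3 ← row3 − (6)·row0  ⇒  L[3][0]=6, U row3=(0, 8, 5, 9)
Step 2: pivot at (1,1) is 2.
  row2 ← row2 − (10)·row1  ⇒  L[2][1]=10, U row2=(0, 0, 5, 0)
  row3 ← row3 − (4)·row1  ⇒  L[3][1]=4, U row3=(0, 0, 4, 3)
Step 3: pivot at (2,2) is 5.
  row3 ← row3 − (3)·row2  ⇒  L[3][2]=3, U row3=(0, 0, 0, 3)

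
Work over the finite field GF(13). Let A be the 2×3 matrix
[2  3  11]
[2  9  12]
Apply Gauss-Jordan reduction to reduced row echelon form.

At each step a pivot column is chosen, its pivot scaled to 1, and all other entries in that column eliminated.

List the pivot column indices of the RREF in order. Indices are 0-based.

pivot columns: 0, 1

[1] R0 /= 2  ⇒  (1, 8, 12)
     R1 -= 2·R0  ⇒  (0, 6, 1)
[2] R1 /= 6  ⇒  (0, 1, 11)
     R0 -= 8·R1  ⇒  (1, 0, 2)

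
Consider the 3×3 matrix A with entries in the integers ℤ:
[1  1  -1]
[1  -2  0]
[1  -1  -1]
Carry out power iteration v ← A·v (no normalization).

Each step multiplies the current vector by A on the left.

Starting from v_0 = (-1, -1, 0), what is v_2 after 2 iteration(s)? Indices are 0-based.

v_2 = (-1, -4, -3)

v_0 = (-1, -1, 0).
v_1 = A·v_0 = (-2, 1, 0).
v_2 = A·v_1 = (-1, -4, -3).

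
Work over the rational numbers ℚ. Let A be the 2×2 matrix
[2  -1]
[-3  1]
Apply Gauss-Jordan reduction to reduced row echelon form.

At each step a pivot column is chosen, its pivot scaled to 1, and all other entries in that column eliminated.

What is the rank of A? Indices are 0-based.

rank = 2

pivot(0,0)=2: scale R0 → (1, -1/2)
  clear (1,0): R1 −= (-3)R0 → (0, -1/2)
pivot(1,1)=-1/2: scale R1 → (0, 1)
  clear (0,1): R0 −= (-1/2)R1 → (1, 0)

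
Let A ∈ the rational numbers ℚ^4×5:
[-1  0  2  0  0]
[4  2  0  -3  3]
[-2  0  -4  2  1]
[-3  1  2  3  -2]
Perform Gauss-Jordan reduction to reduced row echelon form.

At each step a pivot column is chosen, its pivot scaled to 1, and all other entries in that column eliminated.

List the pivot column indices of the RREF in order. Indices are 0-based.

pivot columns: 0, 1, 2, 3

[1] R0 /= -1  ⇒  (1, 0, -2, 0, 0)
     R1 -= 4·R0  ⇒  (0, 2, 8, -3, 3)
     R2 -= -2·R0  ⇒  (0, 0, -8, 2, 1)
     R3 -= -3·R0  ⇒  (0, 1, -4, 3, -2)
[2] R1 /= 2  ⇒  (0, 1, 4, -3/2, 3/2)
     R3 -= 1·R1  ⇒  (0, 0, -8, 9/2, -7/2)
[3] R2 /= -8  ⇒  (0, 0, 1, -1/4, -1/8)
     R0 -= -2·R2  ⇒  (1, 0, 0, -1/2, -1/4)
     R1 -= 4·R2  ⇒  (0, 1, 0, -1/2, 2)
     R3 -= -8·R2  ⇒  (0, 0, 0, 5/2, -9/2)
[4] R3 /= 5/2  ⇒  (0, 0, 0, 1, -9/5)
     R0 -= -1/2·R3  ⇒  (1, 0, 0, 0, -23/20)
     R1 -= -1/2·R3  ⇒  (0, 1, 0, 0, 11/10)
     R2 -= -1/4·R3  ⇒  (0, 0, 1, 0, -23/40)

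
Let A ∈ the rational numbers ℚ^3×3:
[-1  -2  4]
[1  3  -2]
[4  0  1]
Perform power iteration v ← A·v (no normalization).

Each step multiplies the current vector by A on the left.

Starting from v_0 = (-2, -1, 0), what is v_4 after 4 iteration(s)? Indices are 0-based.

v_0 = (-2, -1, 0).
v_1 = A·v_0 = (4, -5, -8).
v_2 = A·v_1 = (-26, 5, 8).
v_3 = A·v_2 = (48, -27, -96).
v_4 = A·v_3 = (-378, 159, 96).

v_4 = (-378, 159, 96)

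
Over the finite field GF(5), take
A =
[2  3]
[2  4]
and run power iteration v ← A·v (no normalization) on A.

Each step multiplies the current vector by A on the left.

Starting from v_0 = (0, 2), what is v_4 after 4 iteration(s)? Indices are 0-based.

v_4 = (2, 0)

v_0 = (0, 2).
v_1 = A·v_0 = (1, 3).
v_2 = A·v_1 = (1, 4).
v_3 = A·v_2 = (4, 3).
v_4 = A·v_3 = (2, 0).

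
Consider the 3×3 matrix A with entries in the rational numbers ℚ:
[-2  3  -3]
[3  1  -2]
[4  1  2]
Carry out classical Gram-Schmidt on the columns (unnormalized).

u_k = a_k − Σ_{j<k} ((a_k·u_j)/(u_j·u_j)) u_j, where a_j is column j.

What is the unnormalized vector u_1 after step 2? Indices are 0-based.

Step 1: u_0 = a_0 = (-2, 3, 4).
Step 2: u_1 = a_1 − (1/29)·u_0 = (89/29, 26/29, 25/29).

u_1 = (89/29, 26/29, 25/29)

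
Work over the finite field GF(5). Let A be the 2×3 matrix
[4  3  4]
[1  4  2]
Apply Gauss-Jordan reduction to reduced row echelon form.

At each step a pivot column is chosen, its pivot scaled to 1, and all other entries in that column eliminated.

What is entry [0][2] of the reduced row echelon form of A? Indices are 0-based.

M[0][2] = 0

pivot(0,0)=4: scale R0 → (1, 2, 1)
  clear (1,0): R1 −= (1)R0 → (0, 2, 1)
pivot(1,1)=2: scale R1 → (0, 1, 3)
  clear (0,1): R0 −= (2)R1 → (1, 0, 0)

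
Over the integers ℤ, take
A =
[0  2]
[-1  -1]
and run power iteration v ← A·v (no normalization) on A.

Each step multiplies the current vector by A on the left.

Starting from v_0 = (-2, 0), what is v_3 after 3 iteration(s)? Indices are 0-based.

v_0 = (-2, 0).
v_1 = A·v_0 = (0, 2).
v_2 = A·v_1 = (4, -2).
v_3 = A·v_2 = (-4, -2).

v_3 = (-4, -2)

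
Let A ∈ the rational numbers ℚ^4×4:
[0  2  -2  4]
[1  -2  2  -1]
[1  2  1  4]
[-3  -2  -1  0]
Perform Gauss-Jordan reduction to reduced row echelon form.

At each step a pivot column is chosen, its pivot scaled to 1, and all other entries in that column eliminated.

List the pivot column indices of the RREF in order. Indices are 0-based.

pivot columns: 0, 1, 2, 3

step 1: exchange rows 0,1
step 1: normalize row 0 (÷1) = (1, -2, 2, -1)
  row 2: subtract 1×row0 = (0, 4, -1, 5)
  row 3: subtract -3×row0 = (0, -8, 5, -3)
step 2: normalize row 1 (÷2) = (0, 1, -1, 2)
  row 0: subtract -2×row1 = (1, 0, 0, 3)
  row 2: subtract 4×row1 = (0, 0, 3, -3)
  row 3: subtract -8×row1 = (0, 0, -3, 13)
step 3: normalize row 2 (÷3) = (0, 0, 1, -1)
  row 1: subtract -1×row2 = (0, 1, 0, 1)
  row 3: subtract -3×row2 = (0, 0, 0, 10)
step 4: normalize row 3 (÷10) = (0, 0, 0, 1)
  row 0: subtract 3×row3 = (1, 0, 0, 0)
  row 1: subtract 1×row3 = (0, 1, 0, 0)
  row 2: subtract -1×row3 = (0, 0, 1, 0)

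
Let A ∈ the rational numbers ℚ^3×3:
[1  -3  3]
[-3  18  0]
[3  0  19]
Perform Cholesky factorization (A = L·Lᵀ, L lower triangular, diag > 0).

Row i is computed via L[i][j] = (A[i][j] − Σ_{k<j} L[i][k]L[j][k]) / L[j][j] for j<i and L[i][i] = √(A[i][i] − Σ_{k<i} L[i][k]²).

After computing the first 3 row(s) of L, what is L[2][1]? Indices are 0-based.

L[2][1] = 3

Step 1: L[0][0] = √(1) = 1.
  L[1][0] = (-3) / L[0][0] = -3.
Step 2: L[1][1] = √(9) = 3.
  L[2][0] = (3) / L[0][0] = 3.
  L[2][1] = (9) / L[1][1] = 3.
Step 3: L[2][2] = √(1) = 1.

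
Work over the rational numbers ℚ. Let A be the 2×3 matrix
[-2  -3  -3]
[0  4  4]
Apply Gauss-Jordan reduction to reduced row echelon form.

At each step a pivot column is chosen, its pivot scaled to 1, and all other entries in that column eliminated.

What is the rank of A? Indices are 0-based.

rank = 2

pivot(0,0)=-2: scale R0 → (1, 3/2, 3/2)
pivot(1,1)=4: scale R1 → (0, 1, 1)
  clear (0,1): R0 −= (3/2)R1 → (1, 0, 0)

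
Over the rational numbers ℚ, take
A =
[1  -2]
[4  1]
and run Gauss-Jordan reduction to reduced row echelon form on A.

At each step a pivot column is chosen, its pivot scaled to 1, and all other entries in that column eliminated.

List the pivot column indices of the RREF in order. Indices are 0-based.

step 1: normalize row 0 (÷1) = (1, -2)
  row 1: subtract 4×row0 = (0, 9)
step 2: normalize row 1 (÷9) = (0, 1)
  row 0: subtract -2×row1 = (1, 0)

pivot columns: 0, 1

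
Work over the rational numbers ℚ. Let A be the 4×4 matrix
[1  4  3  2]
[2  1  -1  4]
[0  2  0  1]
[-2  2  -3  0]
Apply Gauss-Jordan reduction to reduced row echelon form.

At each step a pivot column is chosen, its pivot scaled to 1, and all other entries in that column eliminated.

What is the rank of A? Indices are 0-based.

rank = 4

[1] R0 /= 1  ⇒  (1, 4, 3, 2)
     R1 -= 2·R0  ⇒  (0, -7, -7, 0)
     R3 -= -2·R0  ⇒  (0, 10, 3, 4)
[2] R1 /= -7  ⇒  (0, 1, 1, 0)
     R0 -= 4·R1  ⇒  (1, 0, -1, 2)
     R2 -= 2·R1  ⇒  (0, 0, -2, 1)
     R3 -= 10·R1  ⇒  (0, 0, -7, 4)
[3] R2 /= -2  ⇒  (0, 0, 1, -1/2)
     R0 -= -1·R2  ⇒  (1, 0, 0, 3/2)
     R1 -= 1·R2  ⇒  (0, 1, 0, 1/2)
     R3 -= -7·R2  ⇒  (0, 0, 0, 1/2)
[4] R3 /= 1/2  ⇒  (0, 0, 0, 1)
     R0 -= 3/2·R3  ⇒  (1, 0, 0, 0)
     R1 -= 1/2·R3  ⇒  (0, 1, 0, 0)
     R2 -= -1/2·R3  ⇒  (0, 0, 1, 0)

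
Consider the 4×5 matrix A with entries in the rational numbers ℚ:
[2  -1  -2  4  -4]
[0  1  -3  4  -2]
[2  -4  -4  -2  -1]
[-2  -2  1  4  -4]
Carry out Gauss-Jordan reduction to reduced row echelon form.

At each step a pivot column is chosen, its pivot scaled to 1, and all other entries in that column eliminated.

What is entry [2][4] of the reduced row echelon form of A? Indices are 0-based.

pivot(0,0)=2: scale R0 → (1, -1/2, -1, 2, -2)
  clear (2,0): R2 −= (2)R0 → (0, -3, -2, -6, 3)
  clear (3,0): R3 −= (-2)R0 → (0, -3, -1, 8, -8)
pivot(1,1)=1: scale R1 → (0, 1, -3, 4, -2)
  clear (0,1): R0 −= (-1/2)R1 → (1, 0, -5/2, 4, -3)
  clear (2,1): R2 −= (-3)R1 → (0, 0, -11, 6, -3)
  clear (3,1): R3 −= (-3)R1 → (0, 0, -10, 20, -14)
pivot(2,2)=-11: scale R2 → (0, 0, 1, -6/11, 3/11)
  clear (0,2): R0 −= (-5/2)R2 → (1, 0, 0, 29/11, -51/22)
  clear (1,2): R1 −= (-3)R2 → (0, 1, 0, 26/11, -13/11)
  clear (3,2): R3 −= (-10)R2 → (0, 0, 0, 160/11, -124/11)
pivot(3,3)=160/11: scale R3 → (0, 0, 0, 1, -31/40)
  clear (0,3): R0 −= (29/11)R3 → (1, 0, 0, 0, -11/40)
  clear (1,3): R1 −= (26/11)R3 → (0, 1, 0, 0, 13/20)
  clear (2,3): R2 −= (-6/11)R3 → (0, 0, 1, 0, -3/20)

M[2][4] = -3/20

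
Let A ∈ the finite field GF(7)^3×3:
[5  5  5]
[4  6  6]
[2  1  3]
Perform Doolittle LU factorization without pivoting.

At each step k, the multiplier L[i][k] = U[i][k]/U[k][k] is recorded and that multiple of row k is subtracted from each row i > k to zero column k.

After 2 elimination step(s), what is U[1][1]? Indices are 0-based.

[col 0] pivot 5
  R1 -= 5*R0 → (0, 2, 2)  (L[1][0] := 5)
  R2 -= 6*R0 → (0, 6, 1)  (L[2][0] := 6)
[col 1] pivot 2
  R2 -= 3*R1 → (0, 0, 2)  (L[2][1] := 3)

U[1][1] = 2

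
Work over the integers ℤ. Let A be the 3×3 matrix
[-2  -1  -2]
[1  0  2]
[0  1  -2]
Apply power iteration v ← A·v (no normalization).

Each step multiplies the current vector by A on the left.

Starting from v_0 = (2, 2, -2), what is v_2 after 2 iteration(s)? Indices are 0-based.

v_2 = (-6, 10, -14)

v_0 = (2, 2, -2).
v_1 = A·v_0 = (-2, -2, 6).
v_2 = A·v_1 = (-6, 10, -14).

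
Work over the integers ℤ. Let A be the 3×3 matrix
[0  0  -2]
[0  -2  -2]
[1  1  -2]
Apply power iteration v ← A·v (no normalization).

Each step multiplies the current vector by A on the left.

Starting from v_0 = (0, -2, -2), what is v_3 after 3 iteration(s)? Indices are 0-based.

v_3 = (-16, 24, -40)

v_0 = (0, -2, -2).
v_1 = A·v_0 = (4, 8, 2).
v_2 = A·v_1 = (-4, -20, 8).
v_3 = A·v_2 = (-16, 24, -40).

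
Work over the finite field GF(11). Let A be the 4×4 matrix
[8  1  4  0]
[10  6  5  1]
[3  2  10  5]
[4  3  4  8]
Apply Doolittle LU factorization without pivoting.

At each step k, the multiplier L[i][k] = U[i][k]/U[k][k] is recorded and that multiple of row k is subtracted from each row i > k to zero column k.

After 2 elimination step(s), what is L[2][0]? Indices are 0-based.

L[2][0] = 10

k=0: U[0][0]=8
  eliminate (1,0): mult=4, new row 1: (0, 2, 0, 1); set L[1][0]=4
  eliminate (2,0): mult=10, new row 2: (0, 3, 3, 5); set L[2][0]=10
  eliminate (3,0): mult=6, new row 3: (0, 8, 2, 8); set L[3][0]=6
k=1: U[1][1]=2
  eliminate (2,1): mult=7, new row 2: (0, 0, 3, 9); set L[2][1]=7
  eliminate (3,1): mult=4, new row 3: (0, 0, 2, 4); set L[3][1]=4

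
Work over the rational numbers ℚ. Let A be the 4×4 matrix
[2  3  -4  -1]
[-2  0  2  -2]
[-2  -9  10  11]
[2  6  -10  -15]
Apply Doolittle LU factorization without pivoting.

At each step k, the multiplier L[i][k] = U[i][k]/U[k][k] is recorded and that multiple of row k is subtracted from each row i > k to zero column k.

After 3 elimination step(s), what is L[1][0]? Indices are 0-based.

[col 0] pivot 2
  R1 -= -1*R0 → (0, 3, -2, -3)  (L[1][0] := -1)
  R2 -= -1*R0 → (0, -6, 6, 10)  (L[2][0] := -1)
  R3 -= 1*R0 → (0, 3, -6, -14)  (L[3][0] := 1)
[col 1] pivot 3
  R2 -= -2*R1 → (0, 0, 2, 4)  (L[2][1] := -2)
  R3 -= 1*R1 → (0, 0, -4, -11)  (L[3][1] := 1)
[col 2] pivot 2
  R3 -= -2*R2 → (0, 0, 0, -3)  (L[3][2] := -2)

L[1][0] = -1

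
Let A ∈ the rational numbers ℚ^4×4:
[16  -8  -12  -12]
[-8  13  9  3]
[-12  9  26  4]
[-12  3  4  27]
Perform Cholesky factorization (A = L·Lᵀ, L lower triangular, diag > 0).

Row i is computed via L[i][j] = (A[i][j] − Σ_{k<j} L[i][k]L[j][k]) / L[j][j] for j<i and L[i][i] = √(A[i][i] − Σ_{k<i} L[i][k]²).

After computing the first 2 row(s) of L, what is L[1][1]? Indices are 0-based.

Step 1: L[0][0] = √(16) = 4.
  L[1][0] = (-8) / L[0][0] = -2.
Step 2: L[1][1] = √(9) = 3.

L[1][1] = 3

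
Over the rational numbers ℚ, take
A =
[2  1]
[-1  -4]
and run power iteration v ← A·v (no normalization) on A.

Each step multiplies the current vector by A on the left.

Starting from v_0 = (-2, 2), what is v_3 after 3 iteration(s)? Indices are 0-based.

v_3 = (6, -94)

v_0 = (-2, 2).
v_1 = A·v_0 = (-2, -6).
v_2 = A·v_1 = (-10, 26).
v_3 = A·v_2 = (6, -94).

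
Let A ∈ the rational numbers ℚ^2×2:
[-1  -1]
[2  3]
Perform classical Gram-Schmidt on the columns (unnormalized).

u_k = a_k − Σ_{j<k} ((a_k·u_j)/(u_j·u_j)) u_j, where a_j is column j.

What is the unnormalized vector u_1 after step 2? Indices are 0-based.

u_1 = (2/5, 1/5)

Step 1: u_0 = a_0 = (-1, 2).
Step 2: u_1 = a_1 − (7/5)·u_0 = (2/5, 1/5).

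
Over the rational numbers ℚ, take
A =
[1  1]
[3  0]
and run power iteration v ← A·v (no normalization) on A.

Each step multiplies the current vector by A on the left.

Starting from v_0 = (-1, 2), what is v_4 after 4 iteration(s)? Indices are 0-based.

v_4 = (-5, 3)

v_0 = (-1, 2).
v_1 = A·v_0 = (1, -3).
v_2 = A·v_1 = (-2, 3).
v_3 = A·v_2 = (1, -6).
v_4 = A·v_3 = (-5, 3).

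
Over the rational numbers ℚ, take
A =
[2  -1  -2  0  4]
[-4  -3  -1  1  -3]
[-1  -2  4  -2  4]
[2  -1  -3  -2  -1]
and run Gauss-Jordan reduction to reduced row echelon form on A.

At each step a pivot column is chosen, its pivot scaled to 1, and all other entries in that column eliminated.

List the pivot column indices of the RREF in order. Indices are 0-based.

pivot(0,0)=2: scale R0 → (1, -1/2, -1, 0, 2)
  clear (1,0): R1 −= (-4)R0 → (0, -5, -5, 1, 5)
  clear (2,0): R2 −= (-1)R0 → (0, -5/2, 3, -2, 6)
  clear (3,0): R3 −= (2)R0 → (0, 0, -1, -2, -5)
pivot(1,1)=-5: scale R1 → (0, 1, 1, -1/5, -1)
  clear (0,1): R0 −= (-1/2)R1 → (1, 0, -1/2, -1/10, 3/2)
  clear (2,1): R2 −= (-5/2)R1 → (0, 0, 11/2, -5/2, 7/2)
pivot(2,2)=11/2: scale R2 → (0, 0, 1, -5/11, 7/11)
  clear (0,2): R0 −= (-1/2)R2 → (1, 0, 0, -18/55, 20/11)
  clear (1,2): R1 −= (1)R2 → (0, 1, 0, 14/55, -18/11)
  clear (3,2): R3 −= (-1)R2 → (0, 0, 0, -27/11, -48/11)
pivot(3,3)=-27/11: scale R3 → (0, 0, 0, 1, 16/9)
  clear (0,3): R0 −= (-18/55)R3 → (1, 0, 0, 0, 12/5)
  clear (1,3): R1 −= (14/55)R3 → (0, 1, 0, 0, -94/45)
  clear (2,3): R2 −= (-5/11)R3 → (0, 0, 1, 0, 13/9)

pivot columns: 0, 1, 2, 3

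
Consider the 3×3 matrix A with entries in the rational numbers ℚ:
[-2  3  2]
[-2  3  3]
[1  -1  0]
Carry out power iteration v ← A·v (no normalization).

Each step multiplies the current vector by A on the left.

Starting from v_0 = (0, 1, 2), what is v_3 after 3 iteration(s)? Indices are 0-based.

v_0 = (0, 1, 2).
v_1 = A·v_0 = (7, 9, -1).
v_2 = A·v_1 = (11, 10, -2).
v_3 = A·v_2 = (4, 2, 1).

v_3 = (4, 2, 1)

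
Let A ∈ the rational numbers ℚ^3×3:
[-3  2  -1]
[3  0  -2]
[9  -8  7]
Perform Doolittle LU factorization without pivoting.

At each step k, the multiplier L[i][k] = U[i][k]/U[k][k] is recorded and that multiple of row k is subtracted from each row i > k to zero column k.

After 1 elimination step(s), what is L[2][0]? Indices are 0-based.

L[2][0] = -3

k=0: U[0][0]=-3
  eliminate (1,0): mult=-1, new row 1: (0, 2, -3); set L[1][0]=-1
  eliminate (2,0): mult=-3, new row 2: (0, -2, 4); set L[2][0]=-3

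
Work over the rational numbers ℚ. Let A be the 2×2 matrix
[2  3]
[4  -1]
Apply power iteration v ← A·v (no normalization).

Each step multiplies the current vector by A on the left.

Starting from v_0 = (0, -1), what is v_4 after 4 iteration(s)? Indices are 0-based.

v_0 = (0, -1).
v_1 = A·v_0 = (-3, 1).
v_2 = A·v_1 = (-3, -13).
v_3 = A·v_2 = (-45, 1).
v_4 = A·v_3 = (-87, -181).

v_4 = (-87, -181)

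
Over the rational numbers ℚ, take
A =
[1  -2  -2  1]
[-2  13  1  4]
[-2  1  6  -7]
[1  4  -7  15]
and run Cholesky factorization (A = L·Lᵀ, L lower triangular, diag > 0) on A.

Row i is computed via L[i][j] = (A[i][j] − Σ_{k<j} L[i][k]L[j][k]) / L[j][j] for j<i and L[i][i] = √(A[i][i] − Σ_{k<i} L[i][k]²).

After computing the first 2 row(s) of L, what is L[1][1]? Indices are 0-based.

L[1][1] = 3

Step 1: L[0][0] = √(1) = 1.
  L[1][0] = (-2) / L[0][0] = -2.
Step 2: L[1][1] = √(9) = 3.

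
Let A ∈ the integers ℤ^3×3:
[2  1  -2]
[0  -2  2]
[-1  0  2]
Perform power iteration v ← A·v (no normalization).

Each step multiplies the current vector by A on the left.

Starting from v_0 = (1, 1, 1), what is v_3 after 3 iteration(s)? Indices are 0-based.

v_0 = (1, 1, 1).
v_1 = A·v_0 = (1, 0, 1).
v_2 = A·v_1 = (0, 2, 1).
v_3 = A·v_2 = (0, -2, 2).

v_3 = (0, -2, 2)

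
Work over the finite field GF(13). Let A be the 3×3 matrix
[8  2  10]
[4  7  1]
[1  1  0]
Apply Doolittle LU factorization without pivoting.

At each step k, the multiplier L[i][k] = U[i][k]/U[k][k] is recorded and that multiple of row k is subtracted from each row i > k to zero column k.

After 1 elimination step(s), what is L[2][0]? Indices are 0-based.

L[2][0] = 5

k=0: U[0][0]=8
  eliminate (1,0): mult=7, new row 1: (0, 6, 9); set L[1][0]=7
  eliminate (2,0): mult=5, new row 2: (0, 4, 2); set L[2][0]=5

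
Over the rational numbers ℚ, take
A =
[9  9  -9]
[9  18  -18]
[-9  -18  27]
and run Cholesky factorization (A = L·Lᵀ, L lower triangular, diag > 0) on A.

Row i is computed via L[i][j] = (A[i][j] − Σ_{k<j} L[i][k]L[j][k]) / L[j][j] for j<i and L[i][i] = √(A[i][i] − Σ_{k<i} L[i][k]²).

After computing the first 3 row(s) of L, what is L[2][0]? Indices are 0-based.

L[2][0] = -3

Step 1: L[0][0] = √(9) = 3.
  L[1][0] = (9) / L[0][0] = 3.
Step 2: L[1][1] = √(9) = 3.
  L[2][0] = (-9) / L[0][0] = -3.
  L[2][1] = (-9) / L[1][1] = -3.
Step 3: L[2][2] = √(9) = 3.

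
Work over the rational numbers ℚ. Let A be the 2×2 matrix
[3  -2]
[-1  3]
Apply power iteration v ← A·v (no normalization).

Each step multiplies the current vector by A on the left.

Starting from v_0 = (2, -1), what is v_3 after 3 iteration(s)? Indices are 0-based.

v_3 = (148, -103)

v_0 = (2, -1).
v_1 = A·v_0 = (8, -5).
v_2 = A·v_1 = (34, -23).
v_3 = A·v_2 = (148, -103).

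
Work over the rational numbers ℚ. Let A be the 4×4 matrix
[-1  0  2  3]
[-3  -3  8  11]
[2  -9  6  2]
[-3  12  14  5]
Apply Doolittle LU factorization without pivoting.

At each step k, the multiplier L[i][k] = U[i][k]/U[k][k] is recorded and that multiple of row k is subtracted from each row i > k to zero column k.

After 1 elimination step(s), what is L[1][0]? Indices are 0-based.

L[1][0] = 3

Step 1: pivot at (0,0) is -1.
  row1 ← row1 − (3)·row0  ⇒  L[1][0]=3, U row1=(0, -3, 2, 2)
  row2 ← row2 − (-2)·row0  ⇒  L[2][0]=-2, U row2=(0, -9, 10, 8)
  row3 ← row3 − (3)·row0  ⇒  L[3][0]=3, U row3=(0, 12, 8, -4)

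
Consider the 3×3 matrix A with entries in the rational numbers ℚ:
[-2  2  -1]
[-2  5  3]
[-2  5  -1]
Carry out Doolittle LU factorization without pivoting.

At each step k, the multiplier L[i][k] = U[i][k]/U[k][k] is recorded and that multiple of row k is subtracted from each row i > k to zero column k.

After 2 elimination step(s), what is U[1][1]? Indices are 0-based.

[col 0] pivot -2
  R1 -= 1*R0 → (0, 3, 4)  (L[1][0] := 1)
  R2 -= 1*R0 → (0, 3, 0)  (L[2][0] := 1)
[col 1] pivot 3
  R2 -= 1*R1 → (0, 0, -4)  (L[2][1] := 1)

U[1][1] = 3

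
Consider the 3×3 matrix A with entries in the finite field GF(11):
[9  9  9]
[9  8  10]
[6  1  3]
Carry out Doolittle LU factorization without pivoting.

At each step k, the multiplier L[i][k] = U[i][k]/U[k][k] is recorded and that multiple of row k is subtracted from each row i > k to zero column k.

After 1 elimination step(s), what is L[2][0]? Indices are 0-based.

k=0: U[0][0]=9
  eliminate (1,0): mult=1, new row 1: (0, 10, 1); set L[1][0]=1
  eliminate (2,0): mult=8, new row 2: (0, 6, 8); set L[2][0]=8

L[2][0] = 8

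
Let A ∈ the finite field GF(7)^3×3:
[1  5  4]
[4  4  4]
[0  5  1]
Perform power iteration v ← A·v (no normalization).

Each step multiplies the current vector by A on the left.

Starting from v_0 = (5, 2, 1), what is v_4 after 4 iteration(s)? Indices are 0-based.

v_0 = (5, 2, 1).
v_1 = A·v_0 = (5, 4, 4).
v_2 = A·v_1 = (6, 3, 3).
v_3 = A·v_2 = (5, 6, 4).
v_4 = A·v_3 = (2, 4, 6).

v_4 = (2, 4, 6)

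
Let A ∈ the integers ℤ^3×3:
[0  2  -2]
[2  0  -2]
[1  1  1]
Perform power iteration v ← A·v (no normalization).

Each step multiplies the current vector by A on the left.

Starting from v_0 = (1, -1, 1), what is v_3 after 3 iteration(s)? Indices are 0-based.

v_3 = (-14, 2, -15)

v_0 = (1, -1, 1).
v_1 = A·v_0 = (-4, 0, 1).
v_2 = A·v_1 = (-2, -10, -3).
v_3 = A·v_2 = (-14, 2, -15).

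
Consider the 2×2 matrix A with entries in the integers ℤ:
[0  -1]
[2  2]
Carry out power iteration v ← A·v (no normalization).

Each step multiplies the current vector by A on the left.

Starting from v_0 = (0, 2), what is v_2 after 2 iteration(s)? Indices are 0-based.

v_2 = (-4, 4)

v_0 = (0, 2).
v_1 = A·v_0 = (-2, 4).
v_2 = A·v_1 = (-4, 4).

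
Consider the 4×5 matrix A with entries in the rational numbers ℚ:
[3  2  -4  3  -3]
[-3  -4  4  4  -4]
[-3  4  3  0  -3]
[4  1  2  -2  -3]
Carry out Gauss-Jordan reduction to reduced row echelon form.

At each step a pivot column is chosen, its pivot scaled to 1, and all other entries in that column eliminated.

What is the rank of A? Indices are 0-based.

pivot(0,0)=3: scale R0 → (1, 2/3, -4/3, 1, -1)
  clear (1,0): R1 −= (-3)R0 → (0, -2, 0, 7, -7)
  clear (2,0): R2 −= (-3)R0 → (0, 6, -1, 3, -6)
  clear (3,0): R3 −= (4)R0 → (0, -5/3, 22/3, -6, 1)
pivot(1,1)=-2: scale R1 → (0, 1, 0, -7/2, 7/2)
  clear (0,1): R0 −= (2/3)R1 → (1, 0, -4/3, 10/3, -10/3)
  clear (2,1): R2 −= (6)R1 → (0, 0, -1, 24, -27)
  clear (3,1): R3 −= (-5/3)R1 → (0, 0, 22/3, -71/6, 41/6)
pivot(2,2)=-1: scale R2 → (0, 0, 1, -24, 27)
  clear (0,2): R0 −= (-4/3)R2 → (1, 0, 0, -86/3, 98/3)
  clear (3,2): R3 −= (22/3)R2 → (0, 0, 0, 985/6, -1147/6)
pivot(3,3)=985/6: scale R3 → (0, 0, 0, 1, -1147/985)
  clear (0,3): R0 −= (-86/3)R3 → (1, 0, 0, 0, -704/985)
  clear (1,3): R1 −= (-7/2)R3 → (0, 1, 0, 0, -567/985)
  clear (2,3): R2 −= (-24)R3 → (0, 0, 1, 0, -933/985)

rank = 4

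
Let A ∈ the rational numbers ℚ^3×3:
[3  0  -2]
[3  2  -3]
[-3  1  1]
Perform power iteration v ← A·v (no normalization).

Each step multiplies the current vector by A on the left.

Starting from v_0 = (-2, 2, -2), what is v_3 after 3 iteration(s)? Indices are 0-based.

v_0 = (-2, 2, -2).
v_1 = A·v_0 = (-2, 4, 6).
v_2 = A·v_1 = (-18, -16, 16).
v_3 = A·v_2 = (-86, -134, 54).

v_3 = (-86, -134, 54)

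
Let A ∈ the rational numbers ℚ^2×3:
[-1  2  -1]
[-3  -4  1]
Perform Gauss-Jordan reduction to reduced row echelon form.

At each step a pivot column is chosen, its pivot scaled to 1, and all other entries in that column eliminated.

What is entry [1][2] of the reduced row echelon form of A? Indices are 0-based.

M[1][2] = -2/5

step 1: normalize row 0 (÷-1) = (1, -2, 1)
  row 1: subtract -3×row0 = (0, -10, 4)
step 2: normalize row 1 (÷-10) = (0, 1, -2/5)
  row 0: subtract -2×row1 = (1, 0, 1/5)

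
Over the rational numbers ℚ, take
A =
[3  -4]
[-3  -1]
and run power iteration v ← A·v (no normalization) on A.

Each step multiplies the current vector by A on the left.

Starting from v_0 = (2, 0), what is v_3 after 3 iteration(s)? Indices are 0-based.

v_0 = (2, 0).
v_1 = A·v_0 = (6, -6).
v_2 = A·v_1 = (42, -12).
v_3 = A·v_2 = (174, -114).

v_3 = (174, -114)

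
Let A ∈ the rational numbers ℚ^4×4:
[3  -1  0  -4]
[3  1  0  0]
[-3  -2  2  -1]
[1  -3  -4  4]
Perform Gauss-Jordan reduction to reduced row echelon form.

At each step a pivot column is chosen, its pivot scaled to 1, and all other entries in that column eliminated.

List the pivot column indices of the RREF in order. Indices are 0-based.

pivot columns: 0, 1, 2, 3

pivot(0,0)=3: scale R0 → (1, -1/3, 0, -4/3)
  clear (1,0): R1 −= (3)R0 → (0, 2, 0, 4)
  clear (2,0): R2 −= (-3)R0 → (0, -3, 2, -5)
  clear (3,0): R3 −= (1)R0 → (0, -8/3, -4, 16/3)
pivot(1,1)=2: scale R1 → (0, 1, 0, 2)
  clear (0,1): R0 −= (-1/3)R1 → (1, 0, 0, -2/3)
  clear (2,1): R2 −= (-3)R1 → (0, 0, 2, 1)
  clear (3,1): R3 −= (-8/3)R1 → (0, 0, -4, 32/3)
pivot(2,2)=2: scale R2 → (0, 0, 1, 1/2)
  clear (3,2): R3 −= (-4)R2 → (0, 0, 0, 38/3)
pivot(3,3)=38/3: scale R3 → (0, 0, 0, 1)
  clear (0,3): R0 −= (-2/3)R3 → (1, 0, 0, 0)
  clear (1,3): R1 −= (2)R3 → (0, 1, 0, 0)
  clear (2,3): R2 −= (1/2)R3 → (0, 0, 1, 0)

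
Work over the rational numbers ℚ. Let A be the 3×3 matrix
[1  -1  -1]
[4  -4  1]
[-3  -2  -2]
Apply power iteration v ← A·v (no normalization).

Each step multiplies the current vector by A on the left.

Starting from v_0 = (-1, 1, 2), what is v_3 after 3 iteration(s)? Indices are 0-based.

v_0 = (-1, 1, 2).
v_1 = A·v_0 = (-4, -6, -3).
v_2 = A·v_1 = (5, 5, 30).
v_3 = A·v_2 = (-30, 30, -85).

v_3 = (-30, 30, -85)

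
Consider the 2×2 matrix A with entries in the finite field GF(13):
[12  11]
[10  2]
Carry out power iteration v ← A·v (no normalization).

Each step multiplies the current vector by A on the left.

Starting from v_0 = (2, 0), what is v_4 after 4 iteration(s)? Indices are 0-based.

v_4 = (6, 2)

v_0 = (2, 0).
v_1 = A·v_0 = (11, 7).
v_2 = A·v_1 = (1, 7).
v_3 = A·v_2 = (11, 11).
v_4 = A·v_3 = (6, 2).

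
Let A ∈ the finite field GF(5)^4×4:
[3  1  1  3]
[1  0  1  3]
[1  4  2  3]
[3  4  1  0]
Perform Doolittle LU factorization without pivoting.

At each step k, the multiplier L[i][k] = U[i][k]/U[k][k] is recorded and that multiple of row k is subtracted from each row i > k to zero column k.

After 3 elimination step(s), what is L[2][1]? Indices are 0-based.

[col 0] pivot 3
  R1 -= 2*R0 → (0, 3, 4, 2)  (L[1][0] := 2)
  R2 -= 2*R0 → (0, 2, 0, 2)  (L[2][0] := 2)
  R3 -= 1*R0 → (0, 3, 0, 2)  (L[3][0] := 1)
[col 1] pivot 3
  R2 -= 4*R1 → (0, 0, 4, 4)  (L[2][1] := 4)
  R3 -= 1*R1 → (0, 0, 1, 0)  (L[3][1] := 1)
[col 2] pivot 4
  R3 -= 4*R2 → (0, 0, 0, 4)  (L[3][2] := 4)

L[2][1] = 4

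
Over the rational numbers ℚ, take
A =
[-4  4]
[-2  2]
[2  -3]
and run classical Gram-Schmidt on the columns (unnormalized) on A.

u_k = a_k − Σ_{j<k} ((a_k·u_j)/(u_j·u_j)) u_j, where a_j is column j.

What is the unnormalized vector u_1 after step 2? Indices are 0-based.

u_1 = (-1/3, -1/6, -5/6)

Step 1: u_0 = a_0 = (-4, -2, 2).
Step 2: u_1 = a_1 − (-13/12)·u_0 = (-1/3, -1/6, -5/6).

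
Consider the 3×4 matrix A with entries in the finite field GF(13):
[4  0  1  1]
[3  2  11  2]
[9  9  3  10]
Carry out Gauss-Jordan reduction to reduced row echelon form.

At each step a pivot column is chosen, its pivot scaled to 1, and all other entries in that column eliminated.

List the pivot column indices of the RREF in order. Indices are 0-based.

step 1: normalize row 0 (÷4) = (1, 0, 10, 10)
  row 1: subtract 3×row0 = (0, 2, 7, 11)
  row 2: subtract 9×row0 = (0, 9, 4, 11)
step 2: normalize row 1 (÷2) = (0, 1, 10, 12)
  row 2: subtract 9×row1 = (0, 0, 5, 7)
step 3: normalize row 2 (÷5) = (0, 0, 1, 4)
  row 0: subtract 10×row2 = (1, 0, 0, 9)
  row 1: subtract 10×row2 = (0, 1, 0, 11)

pivot columns: 0, 1, 2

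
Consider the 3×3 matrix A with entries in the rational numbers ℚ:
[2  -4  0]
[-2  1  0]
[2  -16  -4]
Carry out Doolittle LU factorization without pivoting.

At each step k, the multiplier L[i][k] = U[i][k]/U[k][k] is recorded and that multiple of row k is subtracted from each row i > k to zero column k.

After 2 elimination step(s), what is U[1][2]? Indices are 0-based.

U[1][2] = 0

[col 0] pivot 2
  R1 -= -1*R0 → (0, -3, 0)  (L[1][0] := -1)
  R2 -= 1*R0 → (0, -12, -4)  (L[2][0] := 1)
[col 1] pivot -3
  R2 -= 4*R1 → (0, 0, -4)  (L[2][1] := 4)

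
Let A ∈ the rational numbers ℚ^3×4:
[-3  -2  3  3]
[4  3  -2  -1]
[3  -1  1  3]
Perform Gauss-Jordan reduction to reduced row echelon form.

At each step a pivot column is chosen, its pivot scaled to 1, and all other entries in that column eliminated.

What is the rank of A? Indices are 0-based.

rank = 3

step 1: normalize row 0 (÷-3) = (1, 2/3, -1, -1)
  row 1: subtract 4×row0 = (0, 1/3, 2, 3)
  row 2: subtract 3×row0 = (0, -3, 4, 6)
step 2: normalize row 1 (÷1/3) = (0, 1, 6, 9)
  row 0: subtract 2/3×row1 = (1, 0, -5, -7)
  row 2: subtract -3×row1 = (0, 0, 22, 33)
step 3: normalize row 2 (÷22) = (0, 0, 1, 3/2)
  row 0: subtract -5×row2 = (1, 0, 0, 1/2)
  row 1: subtract 6×row2 = (0, 1, 0, 0)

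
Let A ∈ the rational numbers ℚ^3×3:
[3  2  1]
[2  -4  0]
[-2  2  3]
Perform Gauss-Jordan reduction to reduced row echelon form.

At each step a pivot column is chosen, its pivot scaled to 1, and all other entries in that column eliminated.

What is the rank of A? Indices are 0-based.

rank = 3

step 1: normalize row 0 (÷3) = (1, 2/3, 1/3)
  row 1: subtract 2×row0 = (0, -16/3, -2/3)
  row 2: subtract -2×row0 = (0, 10/3, 11/3)
step 2: normalize row 1 (÷-16/3) = (0, 1, 1/8)
  row 0: subtract 2/3×row1 = (1, 0, 1/4)
  row 2: subtract 10/3×row1 = (0, 0, 13/4)
step 3: normalize row 2 (÷13/4) = (0, 0, 1)
  row 0: subtract 1/4×row2 = (1, 0, 0)
  row 1: subtract 1/8×row2 = (0, 1, 0)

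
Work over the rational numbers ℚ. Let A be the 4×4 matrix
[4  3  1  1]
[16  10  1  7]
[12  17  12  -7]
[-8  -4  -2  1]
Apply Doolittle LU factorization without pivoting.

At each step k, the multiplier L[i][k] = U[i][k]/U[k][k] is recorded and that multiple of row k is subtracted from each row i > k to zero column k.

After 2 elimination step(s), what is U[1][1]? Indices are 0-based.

U[1][1] = -2

k=0: U[0][0]=4
  eliminate (1,0): mult=4, new row 1: (0, -2, -3, 3); set L[1][0]=4
  eliminate (2,0): mult=3, new row 2: (0, 8, 9, -10); set L[2][0]=3
  eliminate (3,0): mult=-2, new row 3: (0, 2, 0, 3); set L[3][0]=-2
k=1: U[1][1]=-2
  eliminate (2,1): mult=-4, new row 2: (0, 0, -3, 2); set L[2][1]=-4
  eliminate (3,1): mult=-1, new row 3: (0, 0, -3, 6); set L[3][1]=-1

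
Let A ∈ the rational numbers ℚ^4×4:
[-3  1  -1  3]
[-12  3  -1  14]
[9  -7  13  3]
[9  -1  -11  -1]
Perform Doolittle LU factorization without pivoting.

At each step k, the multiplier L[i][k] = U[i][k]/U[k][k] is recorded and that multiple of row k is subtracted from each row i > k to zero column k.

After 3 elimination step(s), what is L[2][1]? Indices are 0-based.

k=0: U[0][0]=-3
  eliminate (1,0): mult=4, new row 1: (0, -1, 3, 2); set L[1][0]=4
  eliminate (2,0): mult=-3, new row 2: (0, -4, 10, 12); set L[2][0]=-3
  eliminate (3,0): mult=-3, new row 3: (0, 2, -14, 8); set L[3][0]=-3
k=1: U[1][1]=-1
  eliminate (2,1): mult=4, new row 2: (0, 0, -2, 4); set L[2][1]=4
  eliminate (3,1): mult=-2, new row 3: (0, 0, -8, 12); set L[3][1]=-2
k=2: U[2][2]=-2
  eliminate (3,2): mult=4, new row 3: (0, 0, 0, -4); set L[3][2]=4

L[2][1] = 4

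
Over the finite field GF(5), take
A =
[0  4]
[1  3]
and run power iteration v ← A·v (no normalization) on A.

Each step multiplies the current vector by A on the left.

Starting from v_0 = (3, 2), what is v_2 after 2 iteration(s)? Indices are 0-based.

v_2 = (1, 0)

v_0 = (3, 2).
v_1 = A·v_0 = (3, 4).
v_2 = A·v_1 = (1, 0).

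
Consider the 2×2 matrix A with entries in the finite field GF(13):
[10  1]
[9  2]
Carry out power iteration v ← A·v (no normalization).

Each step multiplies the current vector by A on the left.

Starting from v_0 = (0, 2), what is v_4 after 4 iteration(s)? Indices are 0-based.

v_0 = (0, 2).
v_1 = A·v_0 = (2, 4).
v_2 = A·v_1 = (11, 0).
v_3 = A·v_2 = (6, 8).
v_4 = A·v_3 = (3, 5).

v_4 = (3, 5)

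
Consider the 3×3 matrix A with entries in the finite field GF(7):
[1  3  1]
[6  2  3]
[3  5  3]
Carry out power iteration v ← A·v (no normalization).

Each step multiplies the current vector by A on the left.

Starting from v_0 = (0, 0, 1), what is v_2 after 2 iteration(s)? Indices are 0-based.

v_2 = (6, 0, 6)

v_0 = (0, 0, 1).
v_1 = A·v_0 = (1, 3, 3).
v_2 = A·v_1 = (6, 0, 6).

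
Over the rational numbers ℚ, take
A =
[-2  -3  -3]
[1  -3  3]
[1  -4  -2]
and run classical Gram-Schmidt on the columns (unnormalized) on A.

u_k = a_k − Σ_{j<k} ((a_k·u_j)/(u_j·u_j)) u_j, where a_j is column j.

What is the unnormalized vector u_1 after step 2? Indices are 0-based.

Step 1: u_0 = a_0 = (-2, 1, 1).
Step 2: u_1 = a_1 − (-1/6)·u_0 = (-10/3, -17/6, -23/6).

u_1 = (-10/3, -17/6, -23/6)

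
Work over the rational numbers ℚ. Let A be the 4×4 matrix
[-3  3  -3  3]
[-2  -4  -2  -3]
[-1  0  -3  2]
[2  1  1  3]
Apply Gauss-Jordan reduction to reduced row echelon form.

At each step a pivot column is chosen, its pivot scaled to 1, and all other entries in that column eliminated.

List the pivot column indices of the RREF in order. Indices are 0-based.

pivot(0,0)=-3: scale R0 → (1, -1, 1, -1)
  clear (1,0): R1 −= (-2)R0 → (0, -6, 0, -5)
  clear (2,0): R2 −= (-1)R0 → (0, -1, -2, 1)
  clear (3,0): R3 −= (2)R0 → (0, 3, -1, 5)
pivot(1,1)=-6: scale R1 → (0, 1, 0, 5/6)
  clear (0,1): R0 −= (-1)R1 → (1, 0, 1, -1/6)
  clear (2,1): R2 −= (-1)R1 → (0, 0, -2, 11/6)
  clear (3,1): R3 −= (3)R1 → (0, 0, -1, 5/2)
pivot(2,2)=-2: scale R2 → (0, 0, 1, -11/12)
  clear (0,2): R0 −= (1)R2 → (1, 0, 0, 3/4)
  clear (3,2): R3 −= (-1)R2 → (0, 0, 0, 19/12)
pivot(3,3)=19/12: scale R3 → (0, 0, 0, 1)
  clear (0,3): R0 −= (3/4)R3 → (1, 0, 0, 0)
  clear (1,3): R1 −= (5/6)R3 → (0, 1, 0, 0)
  clear (2,3): R2 −= (-11/12)R3 → (0, 0, 1, 0)

pivot columns: 0, 1, 2, 3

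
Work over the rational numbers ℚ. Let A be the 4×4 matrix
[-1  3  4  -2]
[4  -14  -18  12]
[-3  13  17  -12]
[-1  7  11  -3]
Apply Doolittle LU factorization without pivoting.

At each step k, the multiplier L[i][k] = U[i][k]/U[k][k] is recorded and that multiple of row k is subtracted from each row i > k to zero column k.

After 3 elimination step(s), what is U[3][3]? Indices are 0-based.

U[3][3] = 1

k=0: U[0][0]=-1
  eliminate (1,0): mult=-4, new row 1: (0, -2, -2, 4); set L[1][0]=-4
  eliminate (2,0): mult=3, new row 2: (0, 4, 5, -6); set L[2][0]=3
  eliminate (3,0): mult=1, new row 3: (0, 4, 7, -1); set L[3][0]=1
k=1: U[1][1]=-2
  eliminate (2,1): mult=-2, new row 2: (0, 0, 1, 2); set L[2][1]=-2
  eliminate (3,1): mult=-2, new row 3: (0, 0, 3, 7); set L[3][1]=-2
k=2: U[2][2]=1
  eliminate (3,2): mult=3, new row 3: (0, 0, 0, 1); set L[3][2]=3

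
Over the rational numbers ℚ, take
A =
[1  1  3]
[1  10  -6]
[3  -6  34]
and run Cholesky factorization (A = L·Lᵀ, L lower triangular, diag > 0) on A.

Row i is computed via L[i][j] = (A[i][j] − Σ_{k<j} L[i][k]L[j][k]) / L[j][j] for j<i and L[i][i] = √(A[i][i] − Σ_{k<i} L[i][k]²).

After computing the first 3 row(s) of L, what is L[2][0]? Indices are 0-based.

L[2][0] = 3

Step 1: L[0][0] = √(1) = 1.
  L[1][0] = (1) / L[0][0] = 1.
Step 2: L[1][1] = √(9) = 3.
  L[2][0] = (3) / L[0][0] = 3.
  L[2][1] = (-9) / L[1][1] = -3.
Step 3: L[2][2] = √(16) = 4.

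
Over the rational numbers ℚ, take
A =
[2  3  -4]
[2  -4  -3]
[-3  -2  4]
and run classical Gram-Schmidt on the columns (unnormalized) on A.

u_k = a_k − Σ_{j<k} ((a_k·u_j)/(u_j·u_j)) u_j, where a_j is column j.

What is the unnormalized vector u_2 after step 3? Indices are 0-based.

Step 1: u_0 = a_0 = (2, 2, -3).
Step 2: u_1 = a_1 − (4/17)·u_0 = (43/17, -76/17, -22/17).
Step 3: u_2 = a_2 − (-26/17)·u_0 − (-32/477)·u_1 = (-368/477, -115/477, -322/477).

u_2 = (-368/477, -115/477, -322/477)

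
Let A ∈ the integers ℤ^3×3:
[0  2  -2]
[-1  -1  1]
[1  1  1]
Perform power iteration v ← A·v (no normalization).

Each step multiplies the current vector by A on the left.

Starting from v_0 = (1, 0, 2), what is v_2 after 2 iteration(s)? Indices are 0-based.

v_2 = (-4, 6, 0)

v_0 = (1, 0, 2).
v_1 = A·v_0 = (-4, 1, 3).
v_2 = A·v_1 = (-4, 6, 0).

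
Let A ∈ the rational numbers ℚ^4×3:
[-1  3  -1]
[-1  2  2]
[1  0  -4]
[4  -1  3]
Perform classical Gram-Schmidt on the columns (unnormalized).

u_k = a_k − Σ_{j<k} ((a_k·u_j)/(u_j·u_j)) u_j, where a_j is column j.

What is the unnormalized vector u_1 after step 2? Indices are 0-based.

Step 1: u_0 = a_0 = (-1, -1, 1, 4).
Step 2: u_1 = a_1 − (-9/19)·u_0 = (48/19, 29/19, 9/19, 17/19).

u_1 = (48/19, 29/19, 9/19, 17/19)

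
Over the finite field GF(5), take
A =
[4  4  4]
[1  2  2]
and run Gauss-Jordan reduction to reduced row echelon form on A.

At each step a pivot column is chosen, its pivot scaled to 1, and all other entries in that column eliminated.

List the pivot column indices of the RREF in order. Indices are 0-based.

pivot columns: 0, 1

pivot(0,0)=4: scale R0 → (1, 1, 1)
  clear (1,0): R1 −= (1)R0 → (0, 1, 1)
pivot(1,1)=1: scale R1 → (0, 1, 1)
  clear (0,1): R0 −= (1)R1 → (1, 0, 0)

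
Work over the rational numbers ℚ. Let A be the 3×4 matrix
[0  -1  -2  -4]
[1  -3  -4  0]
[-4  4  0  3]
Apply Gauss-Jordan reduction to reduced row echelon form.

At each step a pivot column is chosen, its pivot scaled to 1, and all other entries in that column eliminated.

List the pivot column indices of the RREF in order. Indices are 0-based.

pivot columns: 0, 1, 3

step 1: exchange rows 0,1
step 1: normalize row 0 (÷1) = (1, -3, -4, 0)
  row 2: subtract -4×row0 = (0, -8, -16, 3)
step 2: normalize row 1 (÷-1) = (0, 1, 2, 4)
  row 0: subtract -3×row1 = (1, 0, 2, 12)
  row 2: subtract -8×row1 = (0, 0, 0, 35)
skip col 2 (zero from row 2)
step 3: normalize row 2 (÷35) = (0, 0, 0, 1)
  row 0: subtract 12×row2 = (1, 0, 2, 0)
  row 1: subtract 4×row2 = (0, 1, 2, 0)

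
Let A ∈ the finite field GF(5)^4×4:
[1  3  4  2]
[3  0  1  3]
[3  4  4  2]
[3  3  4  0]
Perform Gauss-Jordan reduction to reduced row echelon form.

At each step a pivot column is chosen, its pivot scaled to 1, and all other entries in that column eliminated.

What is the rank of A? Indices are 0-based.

rank = 4

[1] R0 /= 1  ⇒  (1, 3, 4, 2)
     R1 -= 3·R0  ⇒  (0, 1, 4, 2)
     R2 -= 3·R0  ⇒  (0, 0, 2, 1)
     R3 -= 3·R0  ⇒  (0, 4, 2, 4)
[2] R1 /= 1  ⇒  (0, 1, 4, 2)
     R0 -= 3·R1  ⇒  (1, 0, 2, 1)
     R3 -= 4·R1  ⇒  (0, 0, 1, 1)
[3] R2 /= 2  ⇒  (0, 0, 1, 3)
     R0 -= 2·R2  ⇒  (1, 0, 0, 0)
     R1 -= 4·R2  ⇒  (0, 1, 0, 0)
     R3 -= 1·R2  ⇒  (0, 0, 0, 3)
[4] R3 /= 3  ⇒  (0, 0, 0, 1)
     R2 -= 3·R3  ⇒  (0, 0, 1, 0)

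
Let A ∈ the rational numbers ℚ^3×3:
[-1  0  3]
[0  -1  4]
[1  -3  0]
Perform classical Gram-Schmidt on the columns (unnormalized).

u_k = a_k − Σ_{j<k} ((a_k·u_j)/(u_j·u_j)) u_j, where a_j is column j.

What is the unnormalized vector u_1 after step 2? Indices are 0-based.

u_1 = (-3/2, -1, -3/2)

Step 1: u_0 = a_0 = (-1, 0, 1).
Step 2: u_1 = a_1 − (-3/2)·u_0 = (-3/2, -1, -3/2).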